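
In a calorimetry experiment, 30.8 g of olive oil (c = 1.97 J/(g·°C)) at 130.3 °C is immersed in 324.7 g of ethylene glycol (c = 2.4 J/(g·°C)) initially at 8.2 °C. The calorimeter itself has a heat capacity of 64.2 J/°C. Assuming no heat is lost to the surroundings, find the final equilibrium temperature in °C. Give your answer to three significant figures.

Heat lost by olive oil = heat gained by ethylene glycol + calorimeter.
(30.8)(1.97)(130.3 − T) = [(324.7)(2.4) + 64.2](T − 8.2)
60.676 (130.3 − T) = 843.48 (T − 8.2)
7906.1 − 60.676 T = 843.48 T − 6916.5
14822.6 = 904.156 T
T = 16.39 °C

T_f = 16.4 °C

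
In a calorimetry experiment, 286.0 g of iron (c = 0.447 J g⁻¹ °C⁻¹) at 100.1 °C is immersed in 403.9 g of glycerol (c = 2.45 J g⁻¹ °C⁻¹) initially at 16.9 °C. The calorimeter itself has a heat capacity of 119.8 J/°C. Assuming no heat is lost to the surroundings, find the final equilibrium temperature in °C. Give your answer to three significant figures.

T_f = 25.5 °C

Heat lost by iron = heat gained by glycerol + calorimeter.
(286.0)(0.447)(100.1 − T) = [(403.9)(2.45) + 119.8](T − 16.9)
127.842 (100.1 − T) = 1109.355 (T − 16.9)
12797 − 127.842 T = 1109.355 T − 18748
31545 = 1237.197 T
T = 25.50 °C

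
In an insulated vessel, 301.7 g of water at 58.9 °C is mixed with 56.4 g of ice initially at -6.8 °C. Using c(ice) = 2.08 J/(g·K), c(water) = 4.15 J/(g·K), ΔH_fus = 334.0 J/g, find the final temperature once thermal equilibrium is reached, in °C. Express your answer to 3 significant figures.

Heat to bring ice to 0 °C and melt it: q₁ = 56.4×2.08×6.8 + 56.4×334.0 = 19635 J
Heat the water can supply cooling to 0 °C: 301.7×4.15×58.9 = 73746.0 J > q₁, so all ice melts.
Energy balance: 301.7×4.15×(58.9 − T) = 19635 + 56.4×4.15×(T − 0)
1252.055(58.9 − T) = 19635 + 234.06 T
73746.0 − 19635 = 1486.115 T
T = 54111.0 / 1486.115 = 36.41 °C

T_f = 36.4 °C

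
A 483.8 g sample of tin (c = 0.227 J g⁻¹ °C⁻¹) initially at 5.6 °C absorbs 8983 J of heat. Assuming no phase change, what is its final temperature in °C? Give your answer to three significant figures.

T_f = 87.4 °C

ΔT = q / (m c) = 8983 / (483.8 × 0.227) = 81.80 °C
T_f = 5.6 + 81.80 = 87.40 °C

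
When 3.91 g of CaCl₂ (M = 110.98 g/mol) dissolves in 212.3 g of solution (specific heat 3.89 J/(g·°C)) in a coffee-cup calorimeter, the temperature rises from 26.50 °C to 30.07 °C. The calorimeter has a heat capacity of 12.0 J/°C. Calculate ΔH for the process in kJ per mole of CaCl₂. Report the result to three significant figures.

ΔH = -84.9 kJ/mol

|ΔT| = |30.07 − 26.50| = 3.57 °C
|q_surr| = (212.3 × 3.89 + 12.0) × 3.57 = 837.847 × 3.57 = 2991 J
n(CaCl₂) = 3.91 / 110.98 = 0.03523 mol
Temperature rose, so q_rxn = −|q_surr| = -2.991 kJ
ΔH = q_rxn / n = -84.90 kJ/mol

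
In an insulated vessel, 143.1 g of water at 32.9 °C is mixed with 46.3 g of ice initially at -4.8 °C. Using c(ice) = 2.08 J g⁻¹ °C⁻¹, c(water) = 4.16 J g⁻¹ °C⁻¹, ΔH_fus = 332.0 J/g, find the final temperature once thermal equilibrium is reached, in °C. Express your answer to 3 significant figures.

T_f = 4.76 °C

Heat to bring ice to 0 °C and melt it: q₁ = 46.3×2.08×4.8 + 46.3×332.0 = 15834 J
Heat the water can supply cooling to 0 °C: 143.1×4.16×32.9 = 19585.2 J > q₁, so all ice melts.
Energy balance: 143.1×4.16×(32.9 − T) = 15834 + 46.3×4.16×(T − 0)
595.296(32.9 − T) = 15834 + 192.608 T
19585.2 − 15834 = 787.904 T
T = 3751.2 / 787.904 = 4.761 °C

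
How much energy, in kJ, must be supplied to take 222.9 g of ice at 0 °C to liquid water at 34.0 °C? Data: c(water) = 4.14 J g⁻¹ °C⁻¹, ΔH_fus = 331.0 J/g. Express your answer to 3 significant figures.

q1 (melt at 0 °C): 222.9 × 331.0 = 73780 J
q2 (heat water 0.0→34.0 °C): 222.9 × 4.14 × 34.0 = 31375 J
Total: 73780 + 31375 = 105155 J = 105 kJ

q = 105 kJ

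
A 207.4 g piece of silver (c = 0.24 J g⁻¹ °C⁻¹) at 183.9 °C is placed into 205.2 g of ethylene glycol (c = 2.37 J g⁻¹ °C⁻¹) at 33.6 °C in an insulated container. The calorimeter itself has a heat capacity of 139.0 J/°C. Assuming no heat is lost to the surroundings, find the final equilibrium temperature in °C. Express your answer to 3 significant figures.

T_f = 44.7 °C

Heat lost by silver = heat gained by ethylene glycol + calorimeter.
(207.4)(0.24)(183.9 − T) = [(205.2)(2.37) + 139.0](T − 33.6)
49.776 (183.9 − T) = 625.324 (T − 33.6)
9153.8 − 49.776 T = 625.324 T − 21011
30164.8 = 675.100 T
T = 44.68 °C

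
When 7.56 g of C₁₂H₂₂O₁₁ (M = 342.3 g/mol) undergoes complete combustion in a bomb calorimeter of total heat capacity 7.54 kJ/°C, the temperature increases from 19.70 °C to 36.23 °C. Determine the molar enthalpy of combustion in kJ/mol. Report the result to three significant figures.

ΔT = 36.23 − 19.70 = 16.53 °C
q_cal = C_cal × ΔT = 7.54 × 16.53 = 124.6362 kJ
n = 7.56 / 342.3 = 0.02209 mol
q_rxn = −q_cal = -124.6362 kJ
ΔH = -124.6362 / 0.02209 = -5642 kJ/mol

ΔH = -5640 kJ/mol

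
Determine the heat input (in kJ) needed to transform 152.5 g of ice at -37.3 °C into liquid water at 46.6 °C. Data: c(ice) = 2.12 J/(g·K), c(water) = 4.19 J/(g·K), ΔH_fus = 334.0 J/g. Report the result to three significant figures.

q = 92.8 kJ

q1 (heat ice -37.3→0.0 °C): 152.5 × 2.12 × 37.3 = 12059 J
q2 (melt at 0 °C): 152.5 × 334.0 = 50935 J
q3 (heat water 0.0→46.6 °C): 152.5 × 4.19 × 46.6 = 29776 J
Total: 12059 + 50935 + 29776 = 92770 J = 92.8 kJ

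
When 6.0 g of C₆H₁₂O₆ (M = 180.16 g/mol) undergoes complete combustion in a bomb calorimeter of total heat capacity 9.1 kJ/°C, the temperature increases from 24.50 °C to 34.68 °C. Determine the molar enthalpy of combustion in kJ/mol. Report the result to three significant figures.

ΔT = 34.68 − 24.50 = 10.18 °C
q_cal = C_cal × ΔT = 9.1 × 10.18 = 92.638 kJ
n = 6.0 / 180.16 = 0.03330 mol
q_rxn = −q_cal = -92.638 kJ
ΔH = -92.638 / 0.03330 = -2782 kJ/mol

ΔH = -2780 kJ/mol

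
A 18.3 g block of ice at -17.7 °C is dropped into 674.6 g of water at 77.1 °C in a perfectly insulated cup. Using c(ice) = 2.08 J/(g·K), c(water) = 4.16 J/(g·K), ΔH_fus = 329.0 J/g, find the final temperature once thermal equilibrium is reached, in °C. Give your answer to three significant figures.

T_f = 72.7 °C

Heat to bring ice to 0 °C and melt it: q₁ = 18.3×2.08×17.7 + 18.3×329.0 = 6694.4 J
Heat the water can supply cooling to 0 °C: 674.6×4.16×77.1 = 216369 J > q₁, so all ice melts.
Energy balance: 674.6×4.16×(77.1 − T) = 6694.4 + 18.3×4.16×(T − 0)
2806.336(77.1 − T) = 6694.4 + 76.128 T
216369 − 6694.4 = 2882.464 T
T = 209674.6 / 2882.464 = 72.74 °C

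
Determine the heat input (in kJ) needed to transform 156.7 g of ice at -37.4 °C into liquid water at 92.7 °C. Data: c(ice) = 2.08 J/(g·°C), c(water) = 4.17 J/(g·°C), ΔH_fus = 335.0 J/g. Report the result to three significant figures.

q1 (heat ice -37.4→0.0 °C): 156.7 × 2.08 × 37.4 = 12190 J
q2 (melt at 0 °C): 156.7 × 335.0 = 52495 J
q3 (heat water 0.0→92.7 °C): 156.7 × 4.17 × 92.7 = 60574 J
Total: 12190 + 52495 + 60574 = 125259 J = 125 kJ

q = 125 kJ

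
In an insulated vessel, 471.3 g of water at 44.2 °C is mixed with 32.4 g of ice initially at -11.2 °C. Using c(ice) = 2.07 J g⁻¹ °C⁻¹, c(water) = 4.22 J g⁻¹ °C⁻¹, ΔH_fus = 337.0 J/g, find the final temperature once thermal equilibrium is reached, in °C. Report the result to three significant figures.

Heat to bring ice to 0 °C and melt it: q₁ = 32.4×2.07×11.2 + 32.4×337.0 = 11670 J
Heat the water can supply cooling to 0 °C: 471.3×4.22×44.2 = 87908.8 J > q₁, so all ice melts.
Energy balance: 471.3×4.22×(44.2 − T) = 11670 + 32.4×4.22×(T − 0)
1988.886(44.2 − T) = 11670 + 136.728 T
87908.8 − 11670 = 2125.614 T
T = 76238.8 / 2125.614 = 35.87 °C

T_f = 35.9 °C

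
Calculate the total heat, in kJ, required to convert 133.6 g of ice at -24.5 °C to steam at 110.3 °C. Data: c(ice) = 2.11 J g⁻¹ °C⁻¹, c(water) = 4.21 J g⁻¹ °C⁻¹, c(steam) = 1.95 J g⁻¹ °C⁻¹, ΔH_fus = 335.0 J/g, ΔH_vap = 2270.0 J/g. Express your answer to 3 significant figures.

q1 (heat ice -24.5→0.0 °C): 133.6 × 2.11 × 24.5 = 6906 J
q2 (melt at 0 °C): 133.6 × 335.0 = 44756 J
q3 (heat water 0.0→100.0 °C): 133.6 × 4.21 × 100.0 = 56246 J
q4 (vaporize at 100 °C): 133.6 × 2270.0 = 303272 J
q5 (heat steam 100.0→110.3 °C): 133.6 × 1.95 × 10.3 = 2683 J
Total: 6906 + 44756 + 56246 + 303272 + 2683 = 413863 J = 414 kJ

q = 414 kJ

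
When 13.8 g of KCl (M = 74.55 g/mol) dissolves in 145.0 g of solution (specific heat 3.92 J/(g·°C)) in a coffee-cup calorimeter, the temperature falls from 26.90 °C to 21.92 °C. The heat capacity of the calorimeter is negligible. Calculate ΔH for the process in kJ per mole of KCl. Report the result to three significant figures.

ΔH = 15.3 kJ/mol

|ΔT| = |21.92 − 26.90| = 4.98 °C
|q_surr| = (145.0 × 3.92) × 4.98 = 568.4 × 4.98 = 2831 J
n(KCl) = 13.8 / 74.55 = 0.1851 mol
Temperature fell, so q_rxn = +|q_surr| = 2.831 kJ
ΔH = q_rxn / n = 15.29 kJ/mol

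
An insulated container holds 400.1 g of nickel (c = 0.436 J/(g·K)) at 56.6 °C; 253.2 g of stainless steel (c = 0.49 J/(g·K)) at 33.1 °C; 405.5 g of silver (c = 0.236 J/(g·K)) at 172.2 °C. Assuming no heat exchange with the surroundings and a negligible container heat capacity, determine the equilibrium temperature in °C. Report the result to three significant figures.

T_f = 77.3 °C

Σ mᵢcᵢ(T − Tᵢ) = 0  ⇒  T = Σ mᵢcᵢTᵢ / Σ mᵢcᵢ
Σ mᵢcᵢ = 400.1×0.436 + 253.2×0.49 + 405.5×0.236 = 394.2096
Σ mᵢcᵢTᵢ = 174.4436×56.6 + 124.068×33.1 + 95.698×172.2 = 30459
T = 30459 / 394.2096 = 77.27 °C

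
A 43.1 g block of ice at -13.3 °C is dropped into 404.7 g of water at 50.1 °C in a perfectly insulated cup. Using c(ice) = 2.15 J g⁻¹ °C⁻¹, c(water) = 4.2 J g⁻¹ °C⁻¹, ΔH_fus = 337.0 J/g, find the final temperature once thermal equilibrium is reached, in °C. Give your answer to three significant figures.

Heat to bring ice to 0 °C and melt it: q₁ = 43.1×2.15×13.3 + 43.1×337.0 = 15757 J
Heat the water can supply cooling to 0 °C: 404.7×4.2×50.1 = 85157.0 J > q₁, so all ice melts.
Energy balance: 404.7×4.2×(50.1 − T) = 15757 + 43.1×4.2×(T − 0)
1699.74(50.1 − T) = 15757 + 181.02 T
85157.0 − 15757 = 1880.76 T
T = 69400.0 / 1880.76 = 36.90 °C

T_f = 36.9 °C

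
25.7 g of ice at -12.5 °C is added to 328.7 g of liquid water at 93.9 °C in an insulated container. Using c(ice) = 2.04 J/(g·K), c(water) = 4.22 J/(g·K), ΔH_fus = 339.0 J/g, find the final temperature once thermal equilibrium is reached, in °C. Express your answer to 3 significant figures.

Heat to bring ice to 0 °C and melt it: q₁ = 25.7×2.04×12.5 + 25.7×339.0 = 9367.7 J
Heat the water can supply cooling to 0 °C: 328.7×4.22×93.9 = 130250 J > q₁, so all ice melts.
Energy balance: 328.7×4.22×(93.9 − T) = 9367.7 + 25.7×4.22×(T − 0)
1387.114(93.9 − T) = 9367.7 + 108.454 T
130250 − 9367.7 = 1495.568 T
T = 120882.3 / 1495.568 = 80.83 °C

T_f = 80.8 °C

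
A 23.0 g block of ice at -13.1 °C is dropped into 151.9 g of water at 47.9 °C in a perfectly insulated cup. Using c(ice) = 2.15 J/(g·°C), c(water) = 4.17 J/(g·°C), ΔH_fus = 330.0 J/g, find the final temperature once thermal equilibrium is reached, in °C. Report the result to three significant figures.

T_f = 30.3 °C

Heat to bring ice to 0 °C and melt it: q₁ = 23.0×2.15×13.1 + 23.0×330.0 = 8237.8 J
Heat the water can supply cooling to 0 °C: 151.9×4.17×47.9 = 30341.0 J > q₁, so all ice melts.
Energy balance: 151.9×4.17×(47.9 − T) = 8237.8 + 23.0×4.17×(T − 0)
633.423(47.9 − T) = 8237.8 + 95.91 T
30341.0 − 8237.8 = 729.333 T
T = 22103.2 / 729.333 = 30.31 °C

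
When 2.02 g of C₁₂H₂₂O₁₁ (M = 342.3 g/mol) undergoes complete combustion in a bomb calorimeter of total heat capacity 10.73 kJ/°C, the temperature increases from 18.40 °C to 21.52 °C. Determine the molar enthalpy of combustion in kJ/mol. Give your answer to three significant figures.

ΔH = -5670 kJ/mol

ΔT = 21.52 − 18.40 = 3.12 °C
q_cal = C_cal × ΔT = 10.73 × 3.12 = 33.4776 kJ
n = 2.02 / 342.3 = 0.005901 mol
q_rxn = −q_cal = -33.4776 kJ
ΔH = -33.4776 / 0.005901 = -5673 kJ/mol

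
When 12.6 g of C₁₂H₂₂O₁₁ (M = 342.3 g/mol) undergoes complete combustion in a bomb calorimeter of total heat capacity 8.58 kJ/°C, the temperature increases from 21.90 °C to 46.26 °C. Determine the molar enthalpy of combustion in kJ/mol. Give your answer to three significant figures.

ΔH = -5680 kJ/mol

ΔT = 46.26 − 21.90 = 24.36 °C
q_cal = C_cal × ΔT = 8.58 × 24.36 = 209.0088 kJ
n = 12.6 / 342.3 = 0.03681 mol
q_rxn = −q_cal = -209.0088 kJ
ΔH = -209.0088 / 0.03681 = -5678 kJ/mol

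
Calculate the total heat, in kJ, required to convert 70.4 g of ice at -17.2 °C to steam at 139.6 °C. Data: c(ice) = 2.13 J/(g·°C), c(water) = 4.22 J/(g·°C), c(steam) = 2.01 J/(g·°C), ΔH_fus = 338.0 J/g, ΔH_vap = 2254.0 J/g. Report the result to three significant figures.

q1 (heat ice -17.2→0.0 °C): 70.4 × 2.13 × 17.2 = 2579 J
q2 (melt at 0 °C): 70.4 × 338.0 = 23795 J
q3 (heat water 0.0→100.0 °C): 70.4 × 4.22 × 100.0 = 29709 J
q4 (vaporize at 100 °C): 70.4 × 2254.0 = 158682 J
q5 (heat steam 100.0→139.6 °C): 70.4 × 2.01 × 39.6 = 5604 J
Total: 2579 + 23795 + 29709 + 158682 + 5604 = 220369 J = 220 kJ

q = 220 kJ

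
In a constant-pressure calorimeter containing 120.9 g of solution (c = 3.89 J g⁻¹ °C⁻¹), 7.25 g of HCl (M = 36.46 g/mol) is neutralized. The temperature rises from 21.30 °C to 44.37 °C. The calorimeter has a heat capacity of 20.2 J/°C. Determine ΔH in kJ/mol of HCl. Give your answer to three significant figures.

|ΔT| = |44.37 − 21.30| = 23.07 °C
|q_surr| = (120.9 × 3.89 + 20.2) × 23.07 = 490.501 × 23.07 = 11320 J
n(HCl) = 7.25 / 36.46 = 0.1988 mol
Temperature rose, so q_rxn = −|q_surr| = -11.32 kJ
ΔH = q_rxn / n = -56.94 kJ/mol

ΔH = -56.9 kJ/mol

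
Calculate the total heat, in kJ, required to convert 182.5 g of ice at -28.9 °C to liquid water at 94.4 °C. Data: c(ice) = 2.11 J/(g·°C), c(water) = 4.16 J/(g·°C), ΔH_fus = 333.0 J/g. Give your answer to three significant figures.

q1 (heat ice -28.9→0.0 °C): 182.5 × 2.11 × 28.9 = 11129 J
q2 (melt at 0 °C): 182.5 × 333.0 = 60773 J
q3 (heat water 0.0→94.4 °C): 182.5 × 4.16 × 94.4 = 71668 J
Total: 11129 + 60773 + 71668 = 143570 J = 144 kJ

q = 144 kJ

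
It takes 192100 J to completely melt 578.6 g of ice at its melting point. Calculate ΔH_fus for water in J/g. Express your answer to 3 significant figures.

ΔH_fus = 332 J/g

ΔH_fus = q / m = 192100 / 578.6 = 332 J/g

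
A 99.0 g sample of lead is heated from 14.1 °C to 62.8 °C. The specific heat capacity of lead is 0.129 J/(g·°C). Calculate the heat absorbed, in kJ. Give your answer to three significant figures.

q = m c ΔT = 99.0 × 0.129 × (62.8 − 14.1)
q = 99.0 × 0.129 × 48.7 = 621.9 J = 0.622 kJ

q = 0.622 kJ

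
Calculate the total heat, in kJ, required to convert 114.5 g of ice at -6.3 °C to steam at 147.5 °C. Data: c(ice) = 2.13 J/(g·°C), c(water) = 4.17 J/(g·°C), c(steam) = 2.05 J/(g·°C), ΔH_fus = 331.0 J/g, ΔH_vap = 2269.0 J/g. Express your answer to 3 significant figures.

q = 358 kJ

q1 (heat ice -6.3→0.0 °C): 114.5 × 2.13 × 6.3 = 1536 J
q2 (melt at 0 °C): 114.5 × 331.0 = 37900 J
q3 (heat water 0.0→100.0 °C): 114.5 × 4.17 × 100.0 = 47747 J
q4 (vaporize at 100 °C): 114.5 × 2269.0 = 259801 J
q5 (heat steam 100.0→147.5 °C): 114.5 × 2.05 × 47.5 = 11149 J
Total: 1536 + 37900 + 47747 + 259801 + 11149 = 358133 J = 358 kJ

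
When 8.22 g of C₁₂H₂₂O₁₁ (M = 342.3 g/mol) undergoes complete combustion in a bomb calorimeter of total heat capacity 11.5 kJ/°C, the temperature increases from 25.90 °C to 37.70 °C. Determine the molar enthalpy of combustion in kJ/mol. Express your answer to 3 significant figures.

ΔH = -5650 kJ/mol

ΔT = 37.70 − 25.90 = 11.80 °C
q_cal = C_cal × ΔT = 11.5 × 11.80 = 135.7 kJ
n = 8.22 / 342.3 = 0.02401 mol
q_rxn = −q_cal = -135.7 kJ
ΔH = -135.7 / 0.02401 = -5652 kJ/mol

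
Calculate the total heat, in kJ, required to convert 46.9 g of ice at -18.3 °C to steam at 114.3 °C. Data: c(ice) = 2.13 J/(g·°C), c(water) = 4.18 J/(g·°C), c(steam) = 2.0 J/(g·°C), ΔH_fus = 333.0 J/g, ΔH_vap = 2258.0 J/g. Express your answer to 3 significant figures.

q = 144 kJ

q1 (heat ice -18.3→0.0 °C): 46.9 × 2.13 × 18.3 = 1828 J
q2 (melt at 0 °C): 46.9 × 333.0 = 15618 J
q3 (heat water 0.0→100.0 °C): 46.9 × 4.18 × 100.0 = 19604 J
q4 (vaporize at 100 °C): 46.9 × 2258.0 = 105900 J
q5 (heat steam 100.0→114.3 °C): 46.9 × 2.0 × 14.3 = 1341 J
Total: 1828 + 15618 + 19604 + 105900 + 1341 = 144291 J = 144 kJ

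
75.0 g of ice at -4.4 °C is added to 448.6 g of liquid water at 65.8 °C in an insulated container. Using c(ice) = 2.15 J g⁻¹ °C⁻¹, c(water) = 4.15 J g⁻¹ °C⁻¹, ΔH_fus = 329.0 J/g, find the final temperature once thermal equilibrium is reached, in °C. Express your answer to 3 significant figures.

T_f = 44.7 °C

Heat to bring ice to 0 °C and melt it: q₁ = 75.0×2.15×4.4 + 75.0×329.0 = 25385 J
Heat the water can supply cooling to 0 °C: 448.6×4.15×65.8 = 122499 J > q₁, so all ice melts.
Energy balance: 448.6×4.15×(65.8 − T) = 25385 + 75.0×4.15×(T − 0)
1861.69(65.8 − T) = 25385 + 311.25 T
122499 − 25385 = 2172.94 T
T = 97114 / 2172.94 = 44.69 °C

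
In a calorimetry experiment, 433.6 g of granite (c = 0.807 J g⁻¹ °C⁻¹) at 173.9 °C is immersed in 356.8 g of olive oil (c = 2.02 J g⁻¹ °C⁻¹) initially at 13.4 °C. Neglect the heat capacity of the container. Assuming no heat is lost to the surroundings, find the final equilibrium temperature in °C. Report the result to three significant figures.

Heat lost by granite = heat gained by olive oil.
(433.6)(0.807)(173.9 − T) = (356.8)(2.02)(T − 13.4)
349.9152 (173.9 − T) = 720.736 (T − 13.4)
60850 − 349.9152 T = 720.736 T − 9657.9
70507.9 = 1070.6512 T
T = 65.86 °C

T_f = 65.9 °C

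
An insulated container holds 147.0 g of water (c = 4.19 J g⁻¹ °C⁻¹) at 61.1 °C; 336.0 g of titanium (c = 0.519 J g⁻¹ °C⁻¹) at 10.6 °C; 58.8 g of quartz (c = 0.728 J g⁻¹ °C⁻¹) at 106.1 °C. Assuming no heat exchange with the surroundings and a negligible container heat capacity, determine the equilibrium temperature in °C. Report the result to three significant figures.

T_f = 52.8 °C

Σ mᵢcᵢ(T − Tᵢ) = 0  ⇒  T = Σ mᵢcᵢTᵢ / Σ mᵢcᵢ
Σ mᵢcᵢ = 147.0×4.19 + 336.0×0.519 + 58.8×0.728 = 833.1204
Σ mᵢcᵢTᵢ = 615.93×61.1 + 174.384×10.6 + 42.8064×106.1 = 44024
T = 44024 / 833.1204 = 52.84 °C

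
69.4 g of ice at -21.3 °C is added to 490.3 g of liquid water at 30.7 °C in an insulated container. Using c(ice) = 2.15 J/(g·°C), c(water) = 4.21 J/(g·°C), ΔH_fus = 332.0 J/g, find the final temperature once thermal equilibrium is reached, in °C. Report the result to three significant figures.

T_f = 15.8 °C

Heat to bring ice to 0 °C and melt it: q₁ = 69.4×2.15×21.3 + 69.4×332.0 = 26219 J
Heat the water can supply cooling to 0 °C: 490.3×4.21×30.7 = 63369.8 J > q₁, so all ice melts.
Energy balance: 490.3×4.21×(30.7 − T) = 26219 + 69.4×4.21×(T − 0)
2064.163(30.7 − T) = 26219 + 292.174 T
63369.8 − 26219 = 2356.337 T
T = 37150.8 / 2356.337 = 15.77 °C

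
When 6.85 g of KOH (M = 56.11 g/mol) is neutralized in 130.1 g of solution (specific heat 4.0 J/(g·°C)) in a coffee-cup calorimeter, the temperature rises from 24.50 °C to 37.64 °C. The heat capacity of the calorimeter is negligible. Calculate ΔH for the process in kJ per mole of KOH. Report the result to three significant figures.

ΔH = -56.0 kJ/mol

|ΔT| = |37.64 − 24.50| = 13.14 °C
|q_surr| = (130.1 × 4.0) × 13.14 = 520.4 × 13.14 = 6838 J
n(KOH) = 6.85 / 56.11 = 0.1221 mol
Temperature rose, so q_rxn = −|q_surr| = -6.838 kJ
ΔH = q_rxn / n = -56.00 kJ/mol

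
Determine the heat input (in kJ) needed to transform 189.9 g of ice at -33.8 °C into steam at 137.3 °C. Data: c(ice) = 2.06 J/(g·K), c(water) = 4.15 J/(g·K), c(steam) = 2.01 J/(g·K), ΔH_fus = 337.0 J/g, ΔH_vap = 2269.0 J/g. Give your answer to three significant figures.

q = 601 kJ

q1 (heat ice -33.8→0.0 °C): 189.9 × 2.06 × 33.8 = 13222 J
q2 (melt at 0 °C): 189.9 × 337.0 = 63996 J
q3 (heat water 0.0→100.0 °C): 189.9 × 4.15 × 100.0 = 78809 J
q4 (vaporize at 100 °C): 189.9 × 2269.0 = 430883 J
q5 (heat steam 100.0→137.3 °C): 189.9 × 2.01 × 37.3 = 14237 J
Total: 13222 + 63996 + 78809 + 430883 + 14237 = 601147 J = 601 kJ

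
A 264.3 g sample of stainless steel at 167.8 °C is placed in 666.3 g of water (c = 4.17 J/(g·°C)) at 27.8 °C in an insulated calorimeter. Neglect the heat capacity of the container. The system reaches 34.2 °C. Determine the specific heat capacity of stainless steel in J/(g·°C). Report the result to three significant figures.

c = 0.504 J/(g·°C)

q_gained = (666.3 × 4.17) × (34.2 − 27.8) = 17780 J
q_lost = 264.3 × c × (167.8 − 34.2) = 35310.48 c
Set equal: c = 17780 / 35310.48 = 0.504 J/(g·°C)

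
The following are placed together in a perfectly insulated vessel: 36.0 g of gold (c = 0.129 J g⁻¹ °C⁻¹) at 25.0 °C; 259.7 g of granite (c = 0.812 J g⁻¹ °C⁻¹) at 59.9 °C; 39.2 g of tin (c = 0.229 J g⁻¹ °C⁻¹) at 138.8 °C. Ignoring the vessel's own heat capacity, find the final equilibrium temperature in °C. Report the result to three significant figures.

Σ mᵢcᵢ(T − Tᵢ) = 0  ⇒  T = Σ mᵢcᵢTᵢ / Σ mᵢcᵢ
Σ mᵢcᵢ = 36.0×0.129 + 259.7×0.812 + 39.2×0.229 = 224.4972
Σ mᵢcᵢTᵢ = 4.644×25.0 + 210.8764×59.9 + 8.9768×138.8 = 13994
T = 13994 / 224.4972 = 62.33 °C

T_f = 62.3 °C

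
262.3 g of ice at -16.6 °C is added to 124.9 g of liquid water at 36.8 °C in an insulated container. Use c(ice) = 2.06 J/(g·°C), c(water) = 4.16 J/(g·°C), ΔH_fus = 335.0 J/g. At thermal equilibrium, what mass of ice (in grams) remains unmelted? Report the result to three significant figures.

m_ice remaining = 232 g

Heat to warm all ice to 0 °C: 262.3×2.06×16.6 = 8969.6 J
Heat released by water cooling to 0 °C: 124.9×4.16×36.8 = 19121 J
19121 J < 8969.6 + 262.3×335.0 = 96840.1 J, so not all ice melts; final T = 0 °C.
Heat left for melting: 19121 − 8969.6 = 10151.4 J
Mass melted = 10151.4 / 335.0 = 30.30 g
Ice remaining = 262.3 − 30.30 = 232.00 g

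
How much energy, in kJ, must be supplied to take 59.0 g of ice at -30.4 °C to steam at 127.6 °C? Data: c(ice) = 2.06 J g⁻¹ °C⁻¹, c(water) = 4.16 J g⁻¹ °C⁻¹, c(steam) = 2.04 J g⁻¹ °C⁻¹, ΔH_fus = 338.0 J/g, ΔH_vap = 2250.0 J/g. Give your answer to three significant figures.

q = 184 kJ

q1 (heat ice -30.4→0.0 °C): 59.0 × 2.06 × 30.4 = 3695 J
q2 (melt at 0 °C): 59.0 × 338.0 = 19942 J
q3 (heat water 0.0→100.0 °C): 59.0 × 4.16 × 100.0 = 24544 J
q4 (vaporize at 100 °C): 59.0 × 2250.0 = 132750 J
q5 (heat steam 100.0→127.6 °C): 59.0 × 2.04 × 27.6 = 3322 J
Total: 3695 + 19942 + 24544 + 132750 + 3322 = 184253 J = 184 kJ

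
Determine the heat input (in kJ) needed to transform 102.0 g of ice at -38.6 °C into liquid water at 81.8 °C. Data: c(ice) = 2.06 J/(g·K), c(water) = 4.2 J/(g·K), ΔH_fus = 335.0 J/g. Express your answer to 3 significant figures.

q1 (heat ice -38.6→0.0 °C): 102.0 × 2.06 × 38.6 = 8111 J
q2 (melt at 0 °C): 102.0 × 335.0 = 34170 J
q3 (heat water 0.0→81.8 °C): 102.0 × 4.2 × 81.8 = 35043 J
Total: 8111 + 34170 + 35043 = 77324 J = 77.3 kJ

q = 77.3 kJ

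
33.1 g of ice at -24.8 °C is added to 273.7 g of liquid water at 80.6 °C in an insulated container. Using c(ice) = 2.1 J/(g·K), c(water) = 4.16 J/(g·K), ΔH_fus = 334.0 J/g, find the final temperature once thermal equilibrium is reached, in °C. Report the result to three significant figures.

T_f = 61.9 °C

Heat to bring ice to 0 °C and melt it: q₁ = 33.1×2.1×24.8 + 33.1×334.0 = 12779 J
Heat the water can supply cooling to 0 °C: 273.7×4.16×80.6 = 91770.5 J > q₁, so all ice melts.
Energy balance: 273.7×4.16×(80.6 − T) = 12779 + 33.1×4.16×(T − 0)
1138.592(80.6 − T) = 12779 + 137.696 T
91770.5 − 12779 = 1276.288 T
T = 78991.5 / 1276.288 = 61.89 °C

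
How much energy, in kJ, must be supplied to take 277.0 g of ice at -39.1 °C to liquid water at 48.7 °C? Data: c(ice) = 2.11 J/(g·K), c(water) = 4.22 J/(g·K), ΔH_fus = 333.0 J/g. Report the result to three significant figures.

q = 172 kJ

q1 (heat ice -39.1→0.0 °C): 277.0 × 2.11 × 39.1 = 22853 J
q2 (melt at 0 °C): 277.0 × 333.0 = 92241 J
q3 (heat water 0.0→48.7 °C): 277.0 × 4.22 × 48.7 = 56927 J
Total: 22853 + 92241 + 56927 = 172021 J = 172 kJ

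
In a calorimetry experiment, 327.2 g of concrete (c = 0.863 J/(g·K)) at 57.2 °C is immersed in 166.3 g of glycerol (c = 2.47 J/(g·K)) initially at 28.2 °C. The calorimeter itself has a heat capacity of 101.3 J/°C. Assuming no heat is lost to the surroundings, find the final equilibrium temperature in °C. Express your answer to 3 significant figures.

Heat lost by concrete = heat gained by glycerol + calorimeter.
(327.2)(0.863)(57.2 − T) = [(166.3)(2.47) + 101.3](T − 28.2)
282.3736 (57.2 − T) = 512.061 (T − 28.2)
16152 − 282.3736 T = 512.061 T − 14440
30592 = 794.4346 T
T = 38.51 °C

T_f = 38.5 °C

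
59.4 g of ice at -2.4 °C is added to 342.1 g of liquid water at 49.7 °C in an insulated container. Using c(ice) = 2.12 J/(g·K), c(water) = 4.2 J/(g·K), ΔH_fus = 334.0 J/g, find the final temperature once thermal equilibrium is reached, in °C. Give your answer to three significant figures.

T_f = 30.4 °C

Heat to bring ice to 0 °C and melt it: q₁ = 59.4×2.12×2.4 + 59.4×334.0 = 20142 J
Heat the water can supply cooling to 0 °C: 342.1×4.2×49.7 = 71410.0 J > q₁, so all ice melts.
Energy balance: 342.1×4.2×(49.7 − T) = 20142 + 59.4×4.2×(T − 0)
1436.82(49.7 − T) = 20142 + 249.48 T
71410.0 − 20142 = 1686.30 T
T = 51268.0 / 1686.30 = 30.40 °C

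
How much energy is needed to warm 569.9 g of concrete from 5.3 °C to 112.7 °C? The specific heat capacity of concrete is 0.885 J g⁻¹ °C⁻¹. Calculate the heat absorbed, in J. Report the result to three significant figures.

q = m c ΔT = 569.9 × 0.885 × (112.7 − 5.3)
q = 569.9 × 0.885 × 107.4 = 54170 J

q = 54200 J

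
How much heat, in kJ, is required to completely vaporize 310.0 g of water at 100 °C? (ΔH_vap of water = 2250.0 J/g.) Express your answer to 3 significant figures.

q = m × ΔH_vap = 310.0 × 2250.0 = 697500 J = 698 kJ

q = 698 kJ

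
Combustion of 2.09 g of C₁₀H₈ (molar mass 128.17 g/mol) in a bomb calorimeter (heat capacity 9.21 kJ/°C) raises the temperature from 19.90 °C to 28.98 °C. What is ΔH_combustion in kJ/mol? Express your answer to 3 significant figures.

ΔH = -5130 kJ/mol

ΔT = 28.98 − 19.90 = 9.08 °C
q_cal = C_cal × ΔT = 9.21 × 9.08 = 83.6268 kJ
n = 2.09 / 128.17 = 0.01631 mol
q_rxn = −q_cal = -83.6268 kJ
ΔH = -83.6268 / 0.01631 = -5127 kJ/mol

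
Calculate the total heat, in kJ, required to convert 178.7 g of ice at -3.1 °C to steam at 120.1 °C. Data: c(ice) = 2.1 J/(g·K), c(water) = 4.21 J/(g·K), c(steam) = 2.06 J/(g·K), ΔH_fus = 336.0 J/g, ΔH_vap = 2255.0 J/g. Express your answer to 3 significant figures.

q1 (heat ice -3.1→0.0 °C): 178.7 × 2.1 × 3.1 = 1163 J
q2 (melt at 0 °C): 178.7 × 336.0 = 60043 J
q3 (heat water 0.0→100.0 °C): 178.7 × 4.21 × 100.0 = 75233 J
q4 (vaporize at 100 °C): 178.7 × 2255.0 = 402969 J
q5 (heat steam 100.0→120.1 °C): 178.7 × 2.06 × 20.1 = 7399 J
Total: 1163 + 60043 + 75233 + 402969 + 7399 = 546807 J = 547 kJ

q = 547 kJ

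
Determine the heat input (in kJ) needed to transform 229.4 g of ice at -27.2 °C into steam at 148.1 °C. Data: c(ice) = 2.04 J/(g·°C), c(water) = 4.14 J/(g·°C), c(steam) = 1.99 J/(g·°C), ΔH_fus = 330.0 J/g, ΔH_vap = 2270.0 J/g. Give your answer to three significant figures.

q = 726 kJ

q1 (heat ice -27.2→0.0 °C): 229.4 × 2.04 × 27.2 = 12729 J
q2 (melt at 0 °C): 229.4 × 330.0 = 75702 J
q3 (heat water 0.0→100.0 °C): 229.4 × 4.14 × 100.0 = 94972 J
q4 (vaporize at 100 °C): 229.4 × 2270.0 = 520738 J
q5 (heat steam 100.0→148.1 °C): 229.4 × 1.99 × 48.1 = 21958 J
Total: 12729 + 75702 + 94972 + 520738 + 21958 = 726099 J = 726 kJ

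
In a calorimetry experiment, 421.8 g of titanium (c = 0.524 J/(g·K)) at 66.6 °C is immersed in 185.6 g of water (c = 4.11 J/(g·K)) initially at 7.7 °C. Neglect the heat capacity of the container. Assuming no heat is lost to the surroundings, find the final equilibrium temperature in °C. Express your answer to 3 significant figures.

Heat lost by titanium = heat gained by water.
(421.8)(0.524)(66.6 − T) = (185.6)(4.11)(T − 7.7)
221.0232 (66.6 − T) = 762.816 (T − 7.7)
14720 − 221.0232 T = 762.816 T − 5873.7
20593.7 = 983.8392 T
T = 20.93 °C

T_f = 20.9 °C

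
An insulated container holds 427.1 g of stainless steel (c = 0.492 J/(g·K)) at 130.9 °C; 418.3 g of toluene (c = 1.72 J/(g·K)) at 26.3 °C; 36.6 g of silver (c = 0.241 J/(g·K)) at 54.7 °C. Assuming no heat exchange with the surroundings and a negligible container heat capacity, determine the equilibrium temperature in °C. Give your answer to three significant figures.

T_f = 50.0 °C

Σ mᵢcᵢ(T − Tᵢ) = 0  ⇒  T = Σ mᵢcᵢTᵢ / Σ mᵢcᵢ
Σ mᵢcᵢ = 427.1×0.492 + 418.3×1.72 + 36.6×0.241 = 938.4298
Σ mᵢcᵢTᵢ = 210.1332×130.9 + 719.476×26.3 + 8.8206×54.7 = 46911
T = 46911 / 938.4298 = 49.99 °C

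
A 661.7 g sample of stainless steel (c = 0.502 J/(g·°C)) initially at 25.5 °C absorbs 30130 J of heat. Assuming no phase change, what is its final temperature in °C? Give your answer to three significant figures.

ΔT = q / (m c) = 30130 / (661.7 × 0.502) = 90.71 °C
T_f = 25.5 + 90.71 = 116.21 °C

T_f = 116 °C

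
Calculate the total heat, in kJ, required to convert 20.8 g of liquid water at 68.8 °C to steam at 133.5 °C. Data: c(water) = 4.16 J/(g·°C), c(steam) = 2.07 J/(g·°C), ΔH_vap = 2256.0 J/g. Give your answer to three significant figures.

q = 51.1 kJ

q1 (heat water 68.8→100.0 °C): 20.8 × 4.16 × 31.2 = 2700 J
q2 (vaporize at 100 °C): 20.8 × 2256.0 = 46925 J
q3 (heat steam 100.0→133.5 °C): 20.8 × 2.07 × 33.5 = 1442 J
Total: 2700 + 46925 + 1442 = 51067 J = 51.1 kJ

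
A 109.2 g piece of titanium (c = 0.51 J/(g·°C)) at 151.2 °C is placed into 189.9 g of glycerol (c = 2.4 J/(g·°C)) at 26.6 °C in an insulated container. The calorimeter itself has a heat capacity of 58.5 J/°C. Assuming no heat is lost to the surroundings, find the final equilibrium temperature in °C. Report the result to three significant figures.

T_f = 38.8 °C

Heat lost by titanium = heat gained by glycerol + calorimeter.
(109.2)(0.51)(151.2 − T) = [(189.9)(2.4) + 58.5](T − 26.6)
55.692 (151.2 − T) = 514.26 (T − 26.6)
8420.6 − 55.692 T = 514.26 T − 13679
22099.6 = 569.952 T
T = 38.77 °C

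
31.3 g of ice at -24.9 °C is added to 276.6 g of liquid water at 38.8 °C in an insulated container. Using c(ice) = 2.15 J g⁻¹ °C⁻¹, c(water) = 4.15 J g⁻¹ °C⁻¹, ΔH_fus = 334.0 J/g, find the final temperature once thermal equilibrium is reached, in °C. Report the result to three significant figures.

Heat to bring ice to 0 °C and melt it: q₁ = 31.3×2.15×24.9 + 31.3×334.0 = 12130 J
Heat the water can supply cooling to 0 °C: 276.6×4.15×38.8 = 44538.1 J > q₁, so all ice melts.
Energy balance: 276.6×4.15×(38.8 − T) = 12130 + 31.3×4.15×(T − 0)
1147.89(38.8 − T) = 12130 + 129.895 T
44538.1 − 12130 = 1277.785 T
T = 32408.1 / 1277.785 = 25.36 °C

T_f = 25.4 °C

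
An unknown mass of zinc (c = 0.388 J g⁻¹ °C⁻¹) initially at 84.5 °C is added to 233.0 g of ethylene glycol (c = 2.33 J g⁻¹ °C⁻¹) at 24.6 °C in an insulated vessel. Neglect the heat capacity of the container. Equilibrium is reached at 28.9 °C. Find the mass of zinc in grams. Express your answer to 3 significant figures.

q_gained = (233.0 × 2.33) × (28.9 − 24.6) = 2334 J
q_lost = m × 0.388 × (84.5 − 28.9) = 21.5728 m
m = 2334 / 21.5728 = 108 g

m = 108 g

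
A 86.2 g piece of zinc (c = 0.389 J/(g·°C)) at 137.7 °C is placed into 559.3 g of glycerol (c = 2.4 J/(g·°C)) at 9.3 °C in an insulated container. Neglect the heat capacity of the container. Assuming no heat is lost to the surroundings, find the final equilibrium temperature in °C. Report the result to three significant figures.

T_f = 12.4 °C

Heat lost by zinc = heat gained by glycerol.
(86.2)(0.389)(137.7 − T) = (559.3)(2.4)(T − 9.3)
33.5318 (137.7 − T) = 1342.32 (T − 9.3)
4617.3 − 33.5318 T = 1342.32 T − 12484
17101.3 = 1375.8518 T
T = 12.43 °C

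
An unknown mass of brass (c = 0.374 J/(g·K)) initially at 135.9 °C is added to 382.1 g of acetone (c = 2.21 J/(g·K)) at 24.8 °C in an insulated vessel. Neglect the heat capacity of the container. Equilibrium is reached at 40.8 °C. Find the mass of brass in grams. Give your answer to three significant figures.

q_gained = (382.1 × 2.21) × (40.8 − 24.8) = 13510 J
q_lost = m × 0.374 × (135.9 − 40.8) = 35.5674 m
m = 13510 / 35.5674 = 380 g

m = 380 g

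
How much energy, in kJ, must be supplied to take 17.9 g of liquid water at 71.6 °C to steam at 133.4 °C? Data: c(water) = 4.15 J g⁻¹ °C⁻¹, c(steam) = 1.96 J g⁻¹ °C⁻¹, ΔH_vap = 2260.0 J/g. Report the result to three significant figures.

q1 (heat water 71.6→100.0 °C): 17.9 × 4.15 × 28.4 = 2110 J
q2 (vaporize at 100 °C): 17.9 × 2260.0 = 40454 J
q3 (heat steam 100.0→133.4 °C): 17.9 × 1.96 × 33.4 = 1172 J
Total: 2110 + 40454 + 1172 = 43736 J = 43.7 kJ

q = 43.7 kJ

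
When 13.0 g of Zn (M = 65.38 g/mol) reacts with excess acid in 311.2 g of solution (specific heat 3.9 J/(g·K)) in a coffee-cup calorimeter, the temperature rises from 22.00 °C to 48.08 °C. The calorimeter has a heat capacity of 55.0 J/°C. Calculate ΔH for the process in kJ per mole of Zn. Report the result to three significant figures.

ΔH = -166 kJ/mol

|ΔT| = |48.08 − 22.00| = 26.08 °C
|q_surr| = (311.2 × 3.9 + 55.0) × 26.08 = 1268.68 × 26.08 = 33090 J
n(Zn) = 13.0 / 65.38 = 0.1988 mol
Temperature rose, so q_rxn = −|q_surr| = -33.09 kJ
ΔH = q_rxn / n = -166.4 kJ/mol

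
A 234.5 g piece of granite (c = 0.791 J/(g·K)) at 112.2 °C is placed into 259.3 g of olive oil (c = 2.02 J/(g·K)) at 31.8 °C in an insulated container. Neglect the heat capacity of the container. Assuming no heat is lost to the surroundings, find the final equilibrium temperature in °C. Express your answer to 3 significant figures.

Heat lost by granite = heat gained by olive oil.
(234.5)(0.791)(112.2 − T) = (259.3)(2.02)(T − 31.8)
185.4895 (112.2 − T) = 523.786 (T − 31.8)
20812 − 185.4895 T = 523.786 T − 16656
37468 = 709.2755 T
T = 52.83 °C

T_f = 52.8 °C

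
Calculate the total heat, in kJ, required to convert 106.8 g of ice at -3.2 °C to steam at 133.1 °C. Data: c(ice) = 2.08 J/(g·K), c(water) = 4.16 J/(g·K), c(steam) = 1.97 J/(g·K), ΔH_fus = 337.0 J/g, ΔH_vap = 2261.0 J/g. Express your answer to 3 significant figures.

q = 330 kJ

q1 (heat ice -3.2→0.0 °C): 106.8 × 2.08 × 3.2 = 711 J
q2 (melt at 0 °C): 106.8 × 337.0 = 35992 J
q3 (heat water 0.0→100.0 °C): 106.8 × 4.16 × 100.0 = 44429 J
q4 (vaporize at 100 °C): 106.8 × 2261.0 = 241475 J
q5 (heat steam 100.0→133.1 °C): 106.8 × 1.97 × 33.1 = 6964 J
Total: 711 + 35992 + 44429 + 241475 + 6964 = 329571 J = 330 kJ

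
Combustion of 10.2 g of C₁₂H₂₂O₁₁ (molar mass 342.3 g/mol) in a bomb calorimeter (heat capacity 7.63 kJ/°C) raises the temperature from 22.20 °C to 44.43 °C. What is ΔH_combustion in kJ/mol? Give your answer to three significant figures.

ΔT = 44.43 − 22.20 = 22.23 °C
q_cal = C_cal × ΔT = 7.63 × 22.23 = 169.6149 kJ
n = 10.2 / 342.3 = 0.02980 mol
q_rxn = −q_cal = -169.6149 kJ
ΔH = -169.6149 / 0.02980 = -5692 kJ/mol

ΔH = -5690 kJ/mol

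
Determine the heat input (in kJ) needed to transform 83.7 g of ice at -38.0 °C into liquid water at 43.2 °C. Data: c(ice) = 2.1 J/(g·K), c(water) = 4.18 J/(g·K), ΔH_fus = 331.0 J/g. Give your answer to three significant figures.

q = 49.5 kJ

q1 (heat ice -38.0→0.0 °C): 83.7 × 2.1 × 38.0 = 6679 J
q2 (melt at 0 °C): 83.7 × 331.0 = 27705 J
q3 (heat water 0.0→43.2 °C): 83.7 × 4.18 × 43.2 = 15114 J
Total: 6679 + 27705 + 15114 = 49498 J = 49.5 kJ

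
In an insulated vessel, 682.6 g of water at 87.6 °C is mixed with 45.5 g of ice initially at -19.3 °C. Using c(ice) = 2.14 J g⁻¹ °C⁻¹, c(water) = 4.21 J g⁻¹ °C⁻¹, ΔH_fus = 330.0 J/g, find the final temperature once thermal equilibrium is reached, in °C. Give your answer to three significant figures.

Heat to bring ice to 0 °C and melt it: q₁ = 45.5×2.14×19.3 + 45.5×330.0 = 16894 J
Heat the water can supply cooling to 0 °C: 682.6×4.21×87.6 = 251740 J > q₁, so all ice melts.
Energy balance: 682.6×4.21×(87.6 − T) = 16894 + 45.5×4.21×(T − 0)
2873.746(87.6 − T) = 16894 + 191.555 T
251740 − 16894 = 3065.301 T
T = 234846 / 3065.301 = 76.61 °C

T_f = 76.6 °C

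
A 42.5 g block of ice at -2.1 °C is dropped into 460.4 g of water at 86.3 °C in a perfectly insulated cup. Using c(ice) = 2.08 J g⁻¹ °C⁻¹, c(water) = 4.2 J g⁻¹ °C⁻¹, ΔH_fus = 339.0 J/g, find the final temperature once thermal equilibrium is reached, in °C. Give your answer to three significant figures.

T_f = 72.1 °C

Heat to bring ice to 0 °C and melt it: q₁ = 42.5×2.08×2.1 + 42.5×339.0 = 14593 J
Heat the water can supply cooling to 0 °C: 460.4×4.2×86.3 = 166877 J > q₁, so all ice melts.
Energy balance: 460.4×4.2×(86.3 − T) = 14593 + 42.5×4.2×(T − 0)
1933.68(86.3 − T) = 14593 + 178.5 T
166877 − 14593 = 2112.18 T
T = 152284 / 2112.18 = 72.10 °C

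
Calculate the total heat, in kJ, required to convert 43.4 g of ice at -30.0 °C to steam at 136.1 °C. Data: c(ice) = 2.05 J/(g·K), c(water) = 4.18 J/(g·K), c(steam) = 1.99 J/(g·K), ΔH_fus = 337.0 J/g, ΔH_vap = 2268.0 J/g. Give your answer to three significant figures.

q1 (heat ice -30.0→0.0 °C): 43.4 × 2.05 × 30.0 = 2669 J
q2 (melt at 0 °C): 43.4 × 337.0 = 14626 J
q3 (heat water 0.0→100.0 °C): 43.4 × 4.18 × 100.0 = 18141 J
q4 (vaporize at 100 °C): 43.4 × 2268.0 = 98431 J
q5 (heat steam 100.0→136.1 °C): 43.4 × 1.99 × 36.1 = 3118 J
Total: 2669 + 14626 + 18141 + 98431 + 3118 = 136985 J = 137 kJ

q = 137 kJ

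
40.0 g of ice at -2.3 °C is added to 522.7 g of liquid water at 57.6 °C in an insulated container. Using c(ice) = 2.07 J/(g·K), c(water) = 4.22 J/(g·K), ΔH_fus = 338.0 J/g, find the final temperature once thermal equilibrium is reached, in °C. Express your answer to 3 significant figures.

T_f = 47.7 °C

Heat to bring ice to 0 °C and melt it: q₁ = 40.0×2.07×2.3 + 40.0×338.0 = 13710 J
Heat the water can supply cooling to 0 °C: 522.7×4.22×57.6 = 127054 J > q₁, so all ice melts.
Energy balance: 522.7×4.22×(57.6 − T) = 13710 + 40.0×4.22×(T − 0)
2205.794(57.6 − T) = 13710 + 168.8 T
127054 − 13710 = 2374.594 T
T = 113344 / 2374.594 = 47.73 °C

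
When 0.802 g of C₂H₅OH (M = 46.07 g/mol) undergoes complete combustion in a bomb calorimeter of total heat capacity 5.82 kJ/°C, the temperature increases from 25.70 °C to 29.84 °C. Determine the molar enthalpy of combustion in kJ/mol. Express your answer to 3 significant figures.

ΔH = -1380 kJ/mol

ΔT = 29.84 − 25.70 = 4.14 °C
q_cal = C_cal × ΔT = 5.82 × 4.14 = 24.0948 kJ
n = 0.802 / 46.07 = 0.01741 mol
q_rxn = −q_cal = -24.0948 kJ
ΔH = -24.0948 / 0.01741 = -1384 kJ/mol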